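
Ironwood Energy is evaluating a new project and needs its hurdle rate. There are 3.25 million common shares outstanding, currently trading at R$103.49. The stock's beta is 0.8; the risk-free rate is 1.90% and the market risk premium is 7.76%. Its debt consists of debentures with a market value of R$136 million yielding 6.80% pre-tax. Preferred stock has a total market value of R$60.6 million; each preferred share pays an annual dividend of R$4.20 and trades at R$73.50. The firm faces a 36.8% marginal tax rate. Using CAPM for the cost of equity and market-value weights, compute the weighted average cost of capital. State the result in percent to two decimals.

Cost of equity via CAPM: Re = 1.9% + 0.8 × 7.76% = 8.1080%.
Cost of preferred: Rp = 4.2 / 73.5 = 5.7143%.
Market value of equity E = 103.49 × 3.25m = 336.3425m.
Total capital V = 336.3425 + 60.6 + 136 = 532.9425.
Equity: weight = 336.3425/532.9425 = 0.6311; cost = 8.108%.
Preferred: weight = 60.6/532.9425 = 0.1137; cost = 5.7143%.
Debentures: weight = 136/532.9425 = 0.2552; after-tax cost = 6.8% × (1 − 36.8%) = 4.2976%.
WACC = 0.6311 × 8.1080% + 0.1137 × 5.7143% + 0.2552 × 4.2976% = 6.8635%.

6.86%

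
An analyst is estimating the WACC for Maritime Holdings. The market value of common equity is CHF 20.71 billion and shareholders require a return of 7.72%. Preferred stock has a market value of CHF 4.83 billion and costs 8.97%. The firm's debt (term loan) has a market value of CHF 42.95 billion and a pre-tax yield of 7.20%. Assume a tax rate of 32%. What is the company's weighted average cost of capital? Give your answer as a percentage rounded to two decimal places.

Total capital V = 20.71 + 4.83 + 42.95 = 68.49.
Equity: weight = 20.71/68.49 = 0.3024; cost = 7.72%.
Preferred: weight = 4.83/68.49 = 0.0705; cost = 8.97%.
Term loan: weight = 42.95/68.49 = 0.6271; after-tax cost = 7.2% × (1 − 32%) = 4.8960%.
WACC = 0.3024 × 7.7200% + 0.0705 × 8.9700% + 0.6271 × 4.8960% = 6.0372%.

6.04%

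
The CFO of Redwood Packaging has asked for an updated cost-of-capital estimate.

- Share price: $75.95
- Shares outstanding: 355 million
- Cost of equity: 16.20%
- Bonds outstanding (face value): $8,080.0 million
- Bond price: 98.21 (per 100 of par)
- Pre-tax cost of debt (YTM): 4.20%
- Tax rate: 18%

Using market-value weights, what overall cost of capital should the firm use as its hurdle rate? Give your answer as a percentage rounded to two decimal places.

13.30%

Market value of equity E = 75.95 × 355m = 26962.25m. Market value of debt D = 8080m × 98.21/100 = 7935.368m.
Total capital V = 26962.25 + 7935.368 = 34897.618.
Equity: weight = 26962.25/34897.618 = 0.7726; cost = 16.2%.
Bonds outstanding: weight = 7935.368/34897.618 = 0.2274; after-tax cost = 4.2% × (1 − 18%) = 3.4440%.
WACC = 0.7726 × 16.2000% + 0.2274 × 3.4440% = 13.2994%.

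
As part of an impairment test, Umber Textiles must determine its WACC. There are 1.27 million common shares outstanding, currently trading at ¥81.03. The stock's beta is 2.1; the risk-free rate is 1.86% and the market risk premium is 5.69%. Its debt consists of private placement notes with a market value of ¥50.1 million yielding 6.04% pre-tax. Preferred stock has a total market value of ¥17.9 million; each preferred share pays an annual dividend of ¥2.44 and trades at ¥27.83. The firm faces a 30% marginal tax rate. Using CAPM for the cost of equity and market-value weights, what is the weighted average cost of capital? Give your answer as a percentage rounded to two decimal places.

Cost of equity via CAPM: Re = 1.86% + 2.1 × 5.69% = 13.8090%.
Cost of preferred: Rp = 2.44 / 27.83 = 8.7675%.
Market value of equity E = 81.03 × 1.27m = 102.9081m.
Total capital V = 102.9081 + 17.9 + 50.1 = 170.9081.
Equity: weight = 102.9081/170.9081 = 0.6021; cost = 13.809%.
Preferred: weight = 17.9/170.9081 = 0.1047; cost = 8.7675%.
Private placement notes: weight = 50.1/170.9081 = 0.2931; after-tax cost = 6.04% × (1 − 30%) = 4.2280%.
WACC = 0.6021 × 13.8090% + 0.1047 × 8.7675% + 0.2931 × 4.2280% = 10.4724%.

10.47%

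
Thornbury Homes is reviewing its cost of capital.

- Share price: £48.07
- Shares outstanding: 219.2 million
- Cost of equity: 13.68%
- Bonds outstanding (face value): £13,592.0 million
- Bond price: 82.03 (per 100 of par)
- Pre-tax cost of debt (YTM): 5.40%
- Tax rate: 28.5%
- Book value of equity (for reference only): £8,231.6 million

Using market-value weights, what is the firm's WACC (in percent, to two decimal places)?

Market value of equity E = 48.07 × 219.2m = 10536.944m. Market value of debt D = 13592m × 82.03/100 = 11149.5176m.
Total capital V = 10536.944 + 11149.5176 = 21686.4616.
Equity: weight = 10536.944/21686.4616 = 0.4859; cost = 13.68%.
Bonds outstanding: weight = 11149.5176/21686.4616 = 0.5141; after-tax cost = 5.4% × (1 − 28.5%) = 3.8610%.
WACC = 0.4859 × 13.6800% + 0.5141 × 3.8610% = 8.6318%.

8.63%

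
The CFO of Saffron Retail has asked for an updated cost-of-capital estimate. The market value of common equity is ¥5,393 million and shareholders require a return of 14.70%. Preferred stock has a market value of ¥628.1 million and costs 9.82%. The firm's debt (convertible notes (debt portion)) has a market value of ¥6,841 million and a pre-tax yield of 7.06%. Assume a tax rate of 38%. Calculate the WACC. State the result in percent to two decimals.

Total capital V = 5393 + 628.1 + 6841 = 12862.1.
Equity: weight = 5393/12862.1 = 0.4193; cost = 14.7%.
Preferred: weight = 628.1/12862.1 = 0.0488; cost = 9.82%.
Convertible notes (debt portion): weight = 6841/12862.1 = 0.5319; after-tax cost = 7.06% × (1 − 38%) = 4.3772%.
WACC = 0.4193 × 14.7000% + 0.0488 × 9.8200% + 0.5319 × 4.3772% = 8.9713%.

8.97%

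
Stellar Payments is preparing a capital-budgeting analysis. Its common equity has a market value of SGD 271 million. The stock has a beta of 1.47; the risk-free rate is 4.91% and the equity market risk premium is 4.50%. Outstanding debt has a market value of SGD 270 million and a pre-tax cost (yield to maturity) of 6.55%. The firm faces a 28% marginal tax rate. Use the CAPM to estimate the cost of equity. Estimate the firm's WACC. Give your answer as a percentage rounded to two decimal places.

8.13%

Cost of equity via CAPM: Re = 4.91% + 1.47 × 4.5% = 11.5250%.
Total capital V = 271 + 270 = 541.
Equity: weight = 271/541 = 0.5009; cost = 11.525%.
Debt: weight = 270/541 = 0.4991; after-tax cost = 6.55% × (1 − 28%) = 4.7160%.
WACC = 0.5009 × 11.5250% + 0.4991 × 4.7160% = 8.1268%.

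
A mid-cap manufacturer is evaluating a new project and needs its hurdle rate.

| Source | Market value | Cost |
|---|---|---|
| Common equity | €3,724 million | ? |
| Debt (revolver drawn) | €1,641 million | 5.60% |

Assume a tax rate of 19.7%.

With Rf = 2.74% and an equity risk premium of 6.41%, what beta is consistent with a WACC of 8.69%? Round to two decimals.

Total capital V = 3724 + 1641 = 5365.
Equity weight = 3724/5365 = 0.6941.
Revolver drawn weight = 1641/5365 = 0.3059.
Debt contribution = 0.3059 × 5.6% × (1 − 19.7%) = 1.3754%.
Required equity contribution = 8.69% − 1.3754% = 7.3146%  ⇒  Re = 10.5378%.
CAPM: 10.5378% = 2.74% + β × 6.41%  ⇒  β = 1.2165.

1.22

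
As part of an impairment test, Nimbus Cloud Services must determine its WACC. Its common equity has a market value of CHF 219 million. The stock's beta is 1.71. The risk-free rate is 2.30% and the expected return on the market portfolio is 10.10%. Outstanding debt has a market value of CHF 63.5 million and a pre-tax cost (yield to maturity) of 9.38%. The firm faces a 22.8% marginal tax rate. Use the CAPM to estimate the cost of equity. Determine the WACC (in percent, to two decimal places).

13.75%

Market risk premium = 10.1% − 2.3% = 7.8%.
Cost of equity via CAPM: Re = 2.3% + 1.71 × 7.8% = 15.6380%.
Total capital V = 219 + 63.5 = 282.5.
Equity: weight = 219/282.5 = 0.7752; cost = 15.638%.
Debt: weight = 63.5/282.5 = 0.2248; after-tax cost = 9.38% × (1 − 22.8%) = 7.2414%.
WACC = 0.7752 × 15.6380% + 0.2248 × 7.2414% = 13.7506%.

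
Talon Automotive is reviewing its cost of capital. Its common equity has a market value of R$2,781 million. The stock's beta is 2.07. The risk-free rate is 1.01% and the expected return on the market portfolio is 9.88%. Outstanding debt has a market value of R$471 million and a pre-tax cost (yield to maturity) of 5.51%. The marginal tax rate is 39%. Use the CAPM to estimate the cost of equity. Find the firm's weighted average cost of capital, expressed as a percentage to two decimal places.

17.05%

Market risk premium = 9.88% − 1.01% = 8.87%.
Cost of equity via CAPM: Re = 1.01% + 2.07 × 8.87% = 19.3709%.
Total capital V = 2781 + 471 = 3252.
Equity: weight = 2781/3252 = 0.8552; cost = 19.3709%.
Debt: weight = 471/3252 = 0.1448; after-tax cost = 5.51% × (1 − 39%) = 3.3611%.
WACC = 0.8552 × 19.3709% + 0.1448 × 3.3611% = 17.0521%.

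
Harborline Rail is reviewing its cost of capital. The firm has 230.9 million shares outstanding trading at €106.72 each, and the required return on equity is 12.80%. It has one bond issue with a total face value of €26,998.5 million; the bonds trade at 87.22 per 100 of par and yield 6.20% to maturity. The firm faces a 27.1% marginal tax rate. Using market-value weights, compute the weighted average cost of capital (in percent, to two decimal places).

8.75%

Market value of equity E = 106.72 × 230.9m = 24641.648m. Market value of debt D = 26998.5m × 87.22/100 = 23548.0917m.
Total capital V = 24641.648 + 23548.0917 = 48189.7397.
Equity: weight = 24641.648/48189.7397 = 0.5113; cost = 12.8%.
Bonds outstanding: weight = 23548.0917/48189.7397 = 0.4887; after-tax cost = 6.2% × (1 − 27.1%) = 4.5198%.
WACC = 0.5113 × 12.8000% + 0.4887 × 4.5198% = 8.7539%.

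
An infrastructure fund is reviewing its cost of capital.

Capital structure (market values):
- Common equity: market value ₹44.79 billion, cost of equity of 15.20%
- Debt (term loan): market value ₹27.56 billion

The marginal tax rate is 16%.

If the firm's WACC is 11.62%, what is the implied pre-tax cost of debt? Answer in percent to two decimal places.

6.91%

Total capital V = 44.79 + 27.56 = 72.35.
Equity weight = 44.79/72.35 = 0.6191.
Term loan weight = 27.56/72.35 = 0.3809.
Equity contribution = 0.6191 × 15.2% = 9.4099%.
Remaining for debt = 11.62% − 9.4099% = 2.2101%.
Rd × (1 − 16%) × 0.3809 = 2.2101%  ⇒  Rd = 6.9070%.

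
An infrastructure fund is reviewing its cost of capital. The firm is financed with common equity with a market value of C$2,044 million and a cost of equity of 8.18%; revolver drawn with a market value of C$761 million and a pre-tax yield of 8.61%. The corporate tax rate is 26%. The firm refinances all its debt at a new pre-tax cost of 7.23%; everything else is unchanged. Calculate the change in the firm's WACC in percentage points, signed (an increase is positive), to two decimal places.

Current WACC:
Total capital V = 2044 + 761 = 2805.
Equity: weight = 2044/2805 = 0.7287; cost = 8.18%.
Revolver drawn: weight = 761/2805 = 0.2713; after-tax cost = 8.61% × (1 − 26%) = 6.3714%.
WACC = 0.7287 × 8.1800% + 0.2713 × 6.3714% = 7.6893%.
After the change:
Total capital V = 2044 + 761 = 2805.
Equity: weight = 2044/2805 = 0.7287; cost = 8.18%.
Revolver drawn: weight = 761/2805 = 0.2713; after-tax cost = 7.23% × (1 − 26%) = 5.3502%.
WACC = 0.7287 × 8.1800% + 0.2713 × 5.3502% = 7.4123%.
Change in WACC = 7.4123% − 7.6893% = -0.2771 pp.

-0.28 pp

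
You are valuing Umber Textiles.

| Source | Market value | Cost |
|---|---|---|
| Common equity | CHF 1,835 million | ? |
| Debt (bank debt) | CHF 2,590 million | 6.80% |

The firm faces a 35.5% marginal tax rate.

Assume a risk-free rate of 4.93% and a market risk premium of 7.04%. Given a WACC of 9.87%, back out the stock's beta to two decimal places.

Total capital V = 1835 + 2590 = 4425.
Equity weight = 1835/4425 = 0.4147.
Bank debt weight = 2590/4425 = 0.5853.
Debt contribution = 0.5853 × 6.8% × (1 − 35.5%) = 2.5672%.
Required equity contribution = 9.87% − 2.5672% = 7.3028%  ⇒  Re = 17.6104%.
CAPM: 17.6104% = 4.93% + β × 7.04%  ⇒  β = 1.8012.

1.80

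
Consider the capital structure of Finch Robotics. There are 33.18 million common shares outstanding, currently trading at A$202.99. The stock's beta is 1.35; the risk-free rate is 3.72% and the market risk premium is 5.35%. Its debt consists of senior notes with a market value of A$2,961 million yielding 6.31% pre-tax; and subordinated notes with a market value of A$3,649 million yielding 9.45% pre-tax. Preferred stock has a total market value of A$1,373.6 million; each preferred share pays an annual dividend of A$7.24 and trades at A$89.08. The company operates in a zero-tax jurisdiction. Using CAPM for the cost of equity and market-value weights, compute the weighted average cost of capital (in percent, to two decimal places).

Cost of equity via CAPM: Re = 3.72% + 1.35 × 5.35% = 10.9425%.
Cost of preferred: Rp = 7.24 / 89.08 = 8.1275%.
Market value of equity E = 202.99 × 33.18m = 6735.2082m.
Total capital V = 6735.2082 + 1373.6 + 2961 + 3649 = 14718.8082.
Equity: weight = 6735.2082/14718.8082 = 0.4576; cost = 10.9425%.
Preferred: weight = 1373.6/14718.8082 = 0.0933; cost = 8.1275%.
Senior notes: weight = 2961/14718.8082 = 0.2012; after-tax cost = 6.31% × (1 − 0%) = 6.3100%.
Subordinated notes: weight = 3649/14718.8082 = 0.2479; after-tax cost = 9.45% × (1 − 0%) = 9.4500%.
WACC = 0.4576 × 10.9425% + 0.0933 × 8.1275% + 0.2012 × 6.3100% + 0.2479 × 9.4500% = 9.3779%.

9.38%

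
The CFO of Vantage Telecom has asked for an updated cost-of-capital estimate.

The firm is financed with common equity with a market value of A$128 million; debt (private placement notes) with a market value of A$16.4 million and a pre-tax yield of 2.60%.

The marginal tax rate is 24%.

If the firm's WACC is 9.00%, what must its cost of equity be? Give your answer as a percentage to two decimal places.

9.90%

Total capital V = 128 + 16.4 = 144.4.
Equity weight = 128/144.4 = 0.8864.
Private placement notes weight = 16.4/144.4 = 0.1136.
Debt contribution = 0.1136 × 2.6% × (1 − 24%) = 0.2244%.
Required equity contribution = 9.0% − 0.2244% = 8.7756%.
Re = 8.7756% / 0.8864 = 9.9000%.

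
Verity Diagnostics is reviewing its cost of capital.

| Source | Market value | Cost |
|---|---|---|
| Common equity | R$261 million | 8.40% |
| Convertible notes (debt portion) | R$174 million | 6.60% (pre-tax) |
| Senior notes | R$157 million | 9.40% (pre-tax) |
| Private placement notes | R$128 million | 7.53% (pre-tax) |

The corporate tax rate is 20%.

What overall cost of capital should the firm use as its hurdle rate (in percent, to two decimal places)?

7.03%

Total capital V = 261 + 174 + 157 + 128 = 720.
Equity: weight = 261/720 = 0.3625; cost = 8.4%.
Convertible notes (debt portion): weight = 174/720 = 0.2417; after-tax cost = 6.6% × (1 − 20%) = 5.2800%.
Senior notes: weight = 157/720 = 0.2181; after-tax cost = 9.4% × (1 − 20%) = 7.5200%.
Private placement notes: weight = 128/720 = 0.1778; after-tax cost = 7.53% × (1 − 20%) = 6.0240%.
WACC = 0.3625 × 8.4000% + 0.2417 × 5.2800% + 0.2181 × 7.5200% + 0.1778 × 6.0240% = 7.0317%.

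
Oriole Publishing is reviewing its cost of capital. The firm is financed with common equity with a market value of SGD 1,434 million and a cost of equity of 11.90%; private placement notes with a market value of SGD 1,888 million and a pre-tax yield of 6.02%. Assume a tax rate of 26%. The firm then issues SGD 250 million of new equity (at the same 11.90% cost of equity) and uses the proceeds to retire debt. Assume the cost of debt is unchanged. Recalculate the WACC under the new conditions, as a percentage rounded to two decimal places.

After the change:
Total capital V = 1684 + 1638 = 3322.
Equity: weight = 1684/3322 = 0.5069; cost = 11.9%.
Private placement notes: weight = 1638/3322 = 0.4931; after-tax cost = 6.02% × (1 − 26%) = 4.4548%.
WACC = 0.5069 × 11.9000% + 0.4931 × 4.4548% = 8.2289%.

8.23%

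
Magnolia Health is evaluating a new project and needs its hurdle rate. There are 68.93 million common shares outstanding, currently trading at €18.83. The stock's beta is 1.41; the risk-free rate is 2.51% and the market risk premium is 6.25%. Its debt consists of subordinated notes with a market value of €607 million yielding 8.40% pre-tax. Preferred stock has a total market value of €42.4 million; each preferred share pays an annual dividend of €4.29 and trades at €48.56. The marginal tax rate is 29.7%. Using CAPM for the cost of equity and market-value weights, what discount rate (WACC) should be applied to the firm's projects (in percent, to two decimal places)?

Cost of equity via CAPM: Re = 2.51% + 1.41 × 6.25% = 11.3225%.
Cost of preferred: Rp = 4.29 / 48.56 = 8.8344%.
Market value of equity E = 18.83 × 68.93m = 1297.9519m.
Total capital V = 1297.9519 + 42.4 + 607 = 1947.3519.
Equity: weight = 1297.9519/1947.3519 = 0.6665; cost = 11.3225%.
Preferred: weight = 42.4/1947.3519 = 0.0218; cost = 8.8344%.
Subordinated notes: weight = 607/1947.3519 = 0.3117; after-tax cost = 8.4% × (1 − 29.7%) = 5.9052%.
WACC = 0.6665 × 11.3225% + 0.0218 × 8.8344% + 0.3117 × 5.9052% = 9.5797%.

9.58%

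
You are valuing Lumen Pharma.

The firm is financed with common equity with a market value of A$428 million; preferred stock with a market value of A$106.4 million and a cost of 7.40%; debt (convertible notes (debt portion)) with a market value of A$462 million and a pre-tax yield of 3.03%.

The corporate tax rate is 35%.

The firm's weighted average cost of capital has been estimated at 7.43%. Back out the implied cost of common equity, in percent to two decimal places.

Total capital V = 428 + 106.4 + 462 = 996.4.
Equity weight = 428/996.4 = 0.4295.
Preferred weight = 106.4/996.4 = 0.1068.
Convertible notes (debt portion) weight = 462/996.4 = 0.4637.
Debt contribution = 0.4637 × 3.03% × (1 − 35%) = 0.9132%.
Preferred contribution = 0.1068 × 7.4% = 0.7902%.
Required equity contribution = 7.43% − 1.7034% = 5.7266%.
Re = 5.7266% / 0.4295 = 13.3317%.

13.33%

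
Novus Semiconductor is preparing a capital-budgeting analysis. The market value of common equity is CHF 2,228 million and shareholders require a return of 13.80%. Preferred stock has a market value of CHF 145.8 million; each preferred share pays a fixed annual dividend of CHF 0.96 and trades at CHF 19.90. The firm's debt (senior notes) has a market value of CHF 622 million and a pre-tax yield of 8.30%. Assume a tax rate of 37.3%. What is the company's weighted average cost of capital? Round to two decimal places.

Cost of preferred: Rp = 0.96 / 19.9 = 4.8241%.
Total capital V = 2228 + 145.8 + 622 = 2995.8.
Equity: weight = 2228/2995.8 = 0.7437; cost = 13.8%.
Preferred: weight = 145.8/2995.8 = 0.0487; cost = 4.8241%.
Senior notes: weight = 622/2995.8 = 0.2076; after-tax cost = 8.3% × (1 − 37.3%) = 5.2041%.
WACC = 0.7437 × 13.8000% + 0.0487 × 4.8241% + 0.2076 × 5.2041% = 11.5784%.

11.58%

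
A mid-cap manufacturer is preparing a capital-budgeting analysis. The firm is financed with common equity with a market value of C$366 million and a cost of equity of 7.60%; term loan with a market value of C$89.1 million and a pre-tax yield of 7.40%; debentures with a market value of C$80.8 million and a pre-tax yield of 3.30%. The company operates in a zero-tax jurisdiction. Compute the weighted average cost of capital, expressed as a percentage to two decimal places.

Total capital V = 366 + 89.1 + 80.8 = 535.9.
Equity: weight = 366/535.9 = 0.6830; cost = 7.6%.
Term loan: weight = 89.1/535.9 = 0.1663; after-tax cost = 7.4% × (1 − 0%) = 7.4000%.
Debentures: weight = 80.8/535.9 = 0.1508; after-tax cost = 3.3% × (1 − 0%) = 3.3000%.
WACC = 0.6830 × 7.6000% + 0.1663 × 7.4000% + 0.1508 × 3.3000% = 6.9184%.

6.92%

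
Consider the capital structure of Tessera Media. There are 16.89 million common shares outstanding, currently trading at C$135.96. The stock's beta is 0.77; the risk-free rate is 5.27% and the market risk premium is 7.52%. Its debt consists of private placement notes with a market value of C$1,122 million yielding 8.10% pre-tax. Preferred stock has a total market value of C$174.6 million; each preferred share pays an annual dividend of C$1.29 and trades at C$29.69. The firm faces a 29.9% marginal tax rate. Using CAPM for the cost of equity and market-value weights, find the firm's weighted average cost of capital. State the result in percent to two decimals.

9.05%

Cost of equity via CAPM: Re = 5.27% + 0.77 × 7.52% = 11.0604%.
Cost of preferred: Rp = 1.29 / 29.69 = 4.3449%.
Market value of equity E = 135.96 × 16.89m = 2296.3644m.
Total capital V = 2296.3644 + 174.6 + 1122 = 3592.9644.
Equity: weight = 2296.3644/3592.9644 = 0.6391; cost = 11.0604%.
Preferred: weight = 174.6/3592.9644 = 0.0486; cost = 4.3449%.
Private placement notes: weight = 1122/3592.9644 = 0.3123; after-tax cost = 8.1% × (1 − 29.9%) = 5.6781%.
WACC = 0.6391 × 11.0604% + 0.0486 × 4.3449% + 0.3123 × 5.6781% = 9.0533%.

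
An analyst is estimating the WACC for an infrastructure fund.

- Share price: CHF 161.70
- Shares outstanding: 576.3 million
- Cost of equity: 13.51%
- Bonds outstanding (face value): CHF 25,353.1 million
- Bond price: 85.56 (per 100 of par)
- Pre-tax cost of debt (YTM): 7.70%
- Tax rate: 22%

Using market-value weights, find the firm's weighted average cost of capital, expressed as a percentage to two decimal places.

12.09%

Market value of equity E = 161.7 × 576.3m = 93187.71m. Market value of debt D = 25353.1m × 85.56/100 = 21692.11236m.
Total capital V = 93187.71 + 21692.11236 = 114879.82236.
Equity: weight = 93187.71/114879.82236 = 0.8112; cost = 13.51%.
Bonds outstanding: weight = 21692.11236/114879.82236 = 0.1888; after-tax cost = 7.7% × (1 − 22%) = 6.0060%.
WACC = 0.8112 × 13.5100% + 0.1888 × 6.0060% = 12.0931%.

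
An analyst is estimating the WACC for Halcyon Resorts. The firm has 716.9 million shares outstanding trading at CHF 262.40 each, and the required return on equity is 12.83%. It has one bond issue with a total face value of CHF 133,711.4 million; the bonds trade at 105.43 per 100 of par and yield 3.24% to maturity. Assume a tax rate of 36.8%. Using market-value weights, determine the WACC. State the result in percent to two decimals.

8.21%

Market value of equity E = 262.4 × 716.9m = 188114.56m. Market value of debt D = 133711.4m × 105.43/100 = 140971.92902m.
Total capital V = 188114.56 + 140971.92902 = 329086.48902.
Equity: weight = 188114.56/329086.48902 = 0.5716; cost = 12.83%.
Bonds outstanding: weight = 140971.92902/329086.48902 = 0.4284; after-tax cost = 3.24% × (1 − 36.8%) = 2.0477%.
WACC = 0.5716 × 12.8300% + 0.4284 × 2.0477% = 8.2111%.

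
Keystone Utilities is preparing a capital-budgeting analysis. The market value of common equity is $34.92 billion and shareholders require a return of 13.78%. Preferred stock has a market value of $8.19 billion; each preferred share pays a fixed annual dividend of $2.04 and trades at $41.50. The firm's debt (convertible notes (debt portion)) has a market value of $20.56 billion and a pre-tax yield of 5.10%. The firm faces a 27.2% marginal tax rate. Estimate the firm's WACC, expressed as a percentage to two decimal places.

Cost of preferred: Rp = 2.04 / 41.5 = 4.9157%.
Total capital V = 34.92 + 8.19 + 20.56 = 63.67.
Equity: weight = 34.92/63.67 = 0.5485; cost = 13.78%.
Preferred: weight = 8.19/63.67 = 0.1286; cost = 4.9157%.
Convertible notes (debt portion): weight = 20.56/63.67 = 0.3229; after-tax cost = 5.1% × (1 − 27.2%) = 3.7128%.
WACC = 0.5485 × 13.7800% + 0.1286 × 4.9157% + 0.3229 × 3.7128% = 9.3889%.

9.39%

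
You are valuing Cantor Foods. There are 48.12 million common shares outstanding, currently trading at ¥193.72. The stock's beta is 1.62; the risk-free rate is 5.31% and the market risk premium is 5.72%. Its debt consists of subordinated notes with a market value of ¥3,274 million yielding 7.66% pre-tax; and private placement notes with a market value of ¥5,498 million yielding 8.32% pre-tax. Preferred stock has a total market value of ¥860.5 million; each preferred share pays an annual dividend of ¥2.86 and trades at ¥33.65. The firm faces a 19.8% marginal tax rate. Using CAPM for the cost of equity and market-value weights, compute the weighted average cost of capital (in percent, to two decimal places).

Cost of equity via CAPM: Re = 5.31% + 1.62 × 5.72% = 14.5764%.
Cost of preferred: Rp = 2.86 / 33.65 = 8.4993%.
Market value of equity E = 193.72 × 48.12m = 9321.8064m.
Total capital V = 9321.8064 + 860.5 + 3274 + 5498 = 18954.3064.
Equity: weight = 9321.8064/18954.3064 = 0.4918; cost = 14.5764%.
Preferred: weight = 860.5/18954.3064 = 0.0454; cost = 8.4993%.
Subordinated notes: weight = 3274/18954.3064 = 0.1727; after-tax cost = 7.66% × (1 − 19.8%) = 6.1433%.
Private placement notes: weight = 5498/18954.3064 = 0.2901; after-tax cost = 8.32% × (1 − 19.8%) = 6.6726%.
WACC = 0.4918 × 14.5764% + 0.0454 × 8.4993% + 0.1727 × 6.1433% + 0.2901 × 6.6726% = 10.5512%.

10.55%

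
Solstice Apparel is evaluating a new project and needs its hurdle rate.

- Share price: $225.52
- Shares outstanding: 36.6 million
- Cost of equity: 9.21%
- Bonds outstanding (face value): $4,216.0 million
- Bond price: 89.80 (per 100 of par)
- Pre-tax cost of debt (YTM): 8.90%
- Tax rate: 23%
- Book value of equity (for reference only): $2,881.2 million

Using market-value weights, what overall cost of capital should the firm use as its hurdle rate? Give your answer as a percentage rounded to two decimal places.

Market value of equity E = 225.52 × 36.6m = 8254.032m. Market value of debt D = 4216m × 89.8/100 = 3785.968m.
Total capital V = 8254.032 + 3785.968 = 12040.
Equity: weight = 8254.032/12040 = 0.6856; cost = 9.21%.
Bonds outstanding: weight = 3785.968/12040 = 0.3144; after-tax cost = 8.9% × (1 − 23%) = 6.8530%.
WACC = 0.6856 × 9.2100% + 0.3144 × 6.8530% = 8.4688%.

8.47%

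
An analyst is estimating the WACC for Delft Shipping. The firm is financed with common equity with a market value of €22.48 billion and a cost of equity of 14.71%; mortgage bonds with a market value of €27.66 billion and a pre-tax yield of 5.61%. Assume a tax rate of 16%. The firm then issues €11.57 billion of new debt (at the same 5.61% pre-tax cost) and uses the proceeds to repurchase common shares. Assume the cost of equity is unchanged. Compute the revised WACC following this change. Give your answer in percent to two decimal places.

6.89%

After the change:
Total capital V = 10.91 + 39.23 = 50.14.
Equity: weight = 10.91/50.14 = 0.2176; cost = 14.71%.
Mortgage bonds: weight = 39.23/50.14 = 0.7824; after-tax cost = 5.61% × (1 − 16%) = 4.7124%.
WACC = 0.2176 × 14.7100% + 0.7824 × 4.7124% = 6.8878%.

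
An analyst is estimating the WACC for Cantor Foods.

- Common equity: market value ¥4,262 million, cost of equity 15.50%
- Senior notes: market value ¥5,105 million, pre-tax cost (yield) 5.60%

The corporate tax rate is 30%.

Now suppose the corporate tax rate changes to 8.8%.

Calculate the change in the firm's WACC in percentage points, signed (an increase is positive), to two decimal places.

Current WACC:
Total capital V = 4262 + 5105 = 9367.
Equity: weight = 4262/9367 = 0.4550; cost = 15.5%.
Senior notes: weight = 5105/9367 = 0.5450; after-tax cost = 5.6% × (1 − 30%) = 3.9200%.
WACC = 0.4550 × 15.5000% + 0.5450 × 3.9200% = 9.1889%.
After the change:
Total capital V = 4262 + 5105 = 9367.
Equity: weight = 4262/9367 = 0.4550; cost = 15.5%.
Senior notes: weight = 5105/9367 = 0.5450; after-tax cost = 5.6% × (1 − 8.8%) = 5.1072%.
WACC = 0.4550 × 15.5000% + 0.5450 × 5.1072% = 9.8359%.
Change in WACC = 9.8359% − 9.1889% = 0.6470 pp.

+0.65 pp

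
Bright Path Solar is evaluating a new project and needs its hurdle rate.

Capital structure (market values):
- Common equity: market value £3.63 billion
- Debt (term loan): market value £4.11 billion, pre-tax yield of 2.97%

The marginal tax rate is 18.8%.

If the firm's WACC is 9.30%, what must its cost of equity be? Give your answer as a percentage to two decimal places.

17.10%

Total capital V = 3.63 + 4.11 = 7.74.
Equity weight = 3.63/7.74 = 0.4690.
Term loan weight = 4.11/7.74 = 0.5310.
Debt contribution = 0.5310 × 2.97% × (1 − 18.8%) = 1.2806%.
Required equity contribution = 9.3% − 1.2806% = 8.0194%.
Re = 8.0194% / 0.4690 = 17.0992%.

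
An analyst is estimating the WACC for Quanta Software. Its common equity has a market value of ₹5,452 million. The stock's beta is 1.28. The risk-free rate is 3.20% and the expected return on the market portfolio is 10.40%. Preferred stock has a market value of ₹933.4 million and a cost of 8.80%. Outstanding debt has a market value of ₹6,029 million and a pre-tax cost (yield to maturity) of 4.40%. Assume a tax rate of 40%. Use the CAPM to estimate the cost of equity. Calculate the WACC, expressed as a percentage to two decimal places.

7.40%

Market risk premium = 10.4% − 3.2% = 7.2%.
Cost of equity via CAPM: Re = 3.2% + 1.28 × 7.2% = 12.4160%.
Total capital V = 5452 + 933.4 + 6029 = 12414.4.
Equity: weight = 5452/12414.4 = 0.4392; cost = 12.416%.
Preferred: weight = 933.4/12414.4 = 0.0752; cost = 8.8%.
Debt: weight = 6029/12414.4 = 0.4856; after-tax cost = 4.4% × (1 − 40%) = 2.6400%.
WACC = 0.4392 × 12.4160% + 0.0752 × 8.8000% + 0.4856 × 2.6400% = 7.3965%.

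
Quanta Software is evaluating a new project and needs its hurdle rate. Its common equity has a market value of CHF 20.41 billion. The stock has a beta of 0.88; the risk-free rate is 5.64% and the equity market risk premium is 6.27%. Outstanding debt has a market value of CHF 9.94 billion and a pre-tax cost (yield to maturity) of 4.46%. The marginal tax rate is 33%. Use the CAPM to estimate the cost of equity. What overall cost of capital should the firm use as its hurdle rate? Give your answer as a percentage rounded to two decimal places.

Cost of equity via CAPM: Re = 5.64% + 0.88 × 6.27% = 11.1576%.
Total capital V = 20.41 + 9.94 = 30.35.
Equity: weight = 20.41/30.35 = 0.6725; cost = 11.1576%.
Debt: weight = 9.94/30.35 = 0.3275; after-tax cost = 4.46% × (1 − 33%) = 2.9882%.
WACC = 0.6725 × 11.1576% + 0.3275 × 2.9882% = 8.4820%.

8.48%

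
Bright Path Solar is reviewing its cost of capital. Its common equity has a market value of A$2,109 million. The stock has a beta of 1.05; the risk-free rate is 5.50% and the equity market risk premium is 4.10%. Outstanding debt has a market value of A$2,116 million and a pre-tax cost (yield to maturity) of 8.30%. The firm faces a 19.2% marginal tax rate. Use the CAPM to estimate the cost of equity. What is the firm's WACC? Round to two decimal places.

8.25%

Cost of equity via CAPM: Re = 5.5% + 1.05 × 4.1% = 9.8050%.
Total capital V = 2109 + 2116 = 4225.
Equity: weight = 2109/4225 = 0.4992; cost = 9.805%.
Debt: weight = 2116/4225 = 0.5008; after-tax cost = 8.3% × (1 − 19.2%) = 6.7064%.
WACC = 0.4992 × 9.8050% + 0.5008 × 6.7064% = 8.2531%.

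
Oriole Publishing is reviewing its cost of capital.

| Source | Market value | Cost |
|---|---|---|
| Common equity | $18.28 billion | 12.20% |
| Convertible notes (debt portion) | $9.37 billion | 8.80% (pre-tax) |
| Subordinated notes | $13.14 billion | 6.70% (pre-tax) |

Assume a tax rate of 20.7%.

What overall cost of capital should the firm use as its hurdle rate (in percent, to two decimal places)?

8.78%

Total capital V = 18.28 + 9.37 + 13.14 = 40.79.
Equity: weight = 18.28/40.79 = 0.4481; cost = 12.2%.
Convertible notes (debt portion): weight = 9.37/40.79 = 0.2297; after-tax cost = 8.8% × (1 − 20.7%) = 6.9784%.
Subordinated notes: weight = 13.14/40.79 = 0.3221; after-tax cost = 6.7% × (1 − 20.7%) = 5.3131%.
WACC = 0.4481 × 12.2000% + 0.2297 × 6.9784% + 0.3221 × 5.3131% = 8.7820%.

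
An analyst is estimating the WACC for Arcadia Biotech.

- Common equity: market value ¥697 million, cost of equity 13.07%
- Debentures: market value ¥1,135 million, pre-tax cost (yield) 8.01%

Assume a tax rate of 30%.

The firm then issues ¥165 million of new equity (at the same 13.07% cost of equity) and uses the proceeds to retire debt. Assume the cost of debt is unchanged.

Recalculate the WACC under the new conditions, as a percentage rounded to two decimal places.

After the change:
Total capital V = 862 + 970 = 1832.
Equity: weight = 862/1832 = 0.4705; cost = 13.07%.
Debentures: weight = 970/1832 = 0.5295; after-tax cost = 8.01% × (1 − 30%) = 5.6070%.
WACC = 0.4705 × 13.0700% + 0.5295 × 5.6070% = 9.1185%.

9.12%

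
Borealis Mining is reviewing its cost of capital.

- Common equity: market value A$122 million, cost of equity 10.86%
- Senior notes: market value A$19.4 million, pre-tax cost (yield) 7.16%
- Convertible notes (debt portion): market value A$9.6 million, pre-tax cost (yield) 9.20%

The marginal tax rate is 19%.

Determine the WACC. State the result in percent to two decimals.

Total capital V = 122 + 19.4 + 9.6 = 151.
Equity: weight = 122/151 = 0.8079; cost = 10.86%.
Senior notes: weight = 19.4/151 = 0.1285; after-tax cost = 7.16% × (1 − 19%) = 5.7996%.
Convertible notes (debt portion): weight = 9.6/151 = 0.0636; after-tax cost = 9.2% × (1 − 19%) = 7.4520%.
WACC = 0.8079 × 10.8600% + 0.1285 × 5.7996% + 0.0636 × 7.4520% = 9.9932%.

9.99%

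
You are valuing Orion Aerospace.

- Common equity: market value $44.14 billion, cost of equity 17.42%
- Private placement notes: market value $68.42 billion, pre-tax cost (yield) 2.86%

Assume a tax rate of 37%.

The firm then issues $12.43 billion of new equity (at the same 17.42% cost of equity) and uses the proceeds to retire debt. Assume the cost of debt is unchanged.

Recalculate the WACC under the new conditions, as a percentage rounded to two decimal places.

After the change:
Total capital V = 56.57 + 55.99 = 112.56.
Equity: weight = 56.57/112.56 = 0.5026; cost = 17.42%.
Private placement notes: weight = 55.99/112.56 = 0.4974; after-tax cost = 2.86% × (1 − 37%) = 1.8018%.
WACC = 0.5026 × 17.4200% + 0.4974 × 1.8018% = 9.6511%.

9.65%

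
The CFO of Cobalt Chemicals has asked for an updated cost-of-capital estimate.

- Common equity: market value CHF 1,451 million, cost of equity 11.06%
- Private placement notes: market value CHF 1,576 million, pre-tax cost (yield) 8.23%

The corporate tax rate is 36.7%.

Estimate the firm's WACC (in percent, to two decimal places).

Total capital V = 1451 + 1576 = 3027.
Equity: weight = 1451/3027 = 0.4794; cost = 11.06%.
Private placement notes: weight = 1576/3027 = 0.5206; after-tax cost = 8.23% × (1 − 36.7%) = 5.2096%.
WACC = 0.4794 × 11.0600% + 0.5206 × 5.2096% = 8.0140%.

8.01%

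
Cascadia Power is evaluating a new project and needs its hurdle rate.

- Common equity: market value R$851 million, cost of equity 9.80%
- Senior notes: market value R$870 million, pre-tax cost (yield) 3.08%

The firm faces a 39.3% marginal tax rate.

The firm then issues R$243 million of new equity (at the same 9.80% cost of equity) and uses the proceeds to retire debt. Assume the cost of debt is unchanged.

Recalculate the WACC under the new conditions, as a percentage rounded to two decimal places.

6.91%

After the change:
Total capital V = 1094 + 627 = 1721.
Equity: weight = 1094/1721 = 0.6357; cost = 9.8%.
Senior notes: weight = 627/1721 = 0.3643; after-tax cost = 3.08% × (1 − 39.3%) = 1.8696%.
WACC = 0.6357 × 9.8000% + 0.3643 × 1.8696% = 6.9108%.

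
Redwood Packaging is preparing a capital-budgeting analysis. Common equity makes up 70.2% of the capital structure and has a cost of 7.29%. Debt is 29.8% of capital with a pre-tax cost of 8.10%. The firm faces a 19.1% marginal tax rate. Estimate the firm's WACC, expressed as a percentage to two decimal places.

After-tax cost of debt = 8.1% × (1 − 19.1%) = 6.5529%.
WACC = 0.702 × 7.2900% + 0.298 × 6.5529% = 7.0703%.

7.07%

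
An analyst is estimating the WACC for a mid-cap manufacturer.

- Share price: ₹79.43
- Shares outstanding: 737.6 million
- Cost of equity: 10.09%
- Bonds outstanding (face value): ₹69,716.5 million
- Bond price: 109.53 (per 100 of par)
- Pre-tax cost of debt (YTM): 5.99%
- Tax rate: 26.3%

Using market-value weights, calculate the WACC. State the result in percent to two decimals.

6.88%

Market value of equity E = 79.43 × 737.6m = 58587.568m. Market value of debt D = 69716.5m × 109.53/100 = 76360.48245m.
Total capital V = 58587.568 + 76360.48245 = 134948.05045.
Equity: weight = 58587.568/134948.05045 = 0.4341; cost = 10.09%.
Bonds outstanding: weight = 76360.48245/134948.05045 = 0.5659; after-tax cost = 5.99% × (1 − 26.3%) = 4.4146%.
WACC = 0.4341 × 10.0900% + 0.5659 × 4.4146% = 6.8786%.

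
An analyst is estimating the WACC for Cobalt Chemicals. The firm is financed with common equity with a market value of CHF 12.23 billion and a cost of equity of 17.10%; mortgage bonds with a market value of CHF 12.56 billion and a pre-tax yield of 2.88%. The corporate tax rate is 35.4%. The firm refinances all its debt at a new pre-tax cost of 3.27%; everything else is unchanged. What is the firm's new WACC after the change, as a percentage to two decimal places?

After the change:
Total capital V = 12.23 + 12.56 = 24.79.
Equity: weight = 12.23/24.79 = 0.4933; cost = 17.1%.
Mortgage bonds: weight = 12.56/24.79 = 0.5067; after-tax cost = 3.27% × (1 − 35.4%) = 2.1124%.
WACC = 0.4933 × 17.1000% + 0.5067 × 2.1124% = 9.5065%.

9.51%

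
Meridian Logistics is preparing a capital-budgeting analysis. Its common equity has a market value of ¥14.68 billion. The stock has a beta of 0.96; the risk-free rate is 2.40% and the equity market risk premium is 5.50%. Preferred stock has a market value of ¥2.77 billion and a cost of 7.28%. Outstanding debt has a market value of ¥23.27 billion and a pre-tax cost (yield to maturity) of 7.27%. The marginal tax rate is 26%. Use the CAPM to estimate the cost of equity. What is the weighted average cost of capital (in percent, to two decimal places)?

Cost of equity via CAPM: Re = 2.4% + 0.96 × 5.5% = 7.6800%.
Total capital V = 14.68 + 2.77 + 23.27 = 40.72.
Equity: weight = 14.68/40.72 = 0.3605; cost = 7.68%.
Preferred: weight = 2.77/40.72 = 0.0680; cost = 7.28%.
Debt: weight = 23.27/40.72 = 0.5715; after-tax cost = 7.27% × (1 − 26%) = 5.3798%.
WACC = 0.3605 × 7.6800% + 0.0680 × 7.2800% + 0.5715 × 5.3798% = 6.3383%.

6.34%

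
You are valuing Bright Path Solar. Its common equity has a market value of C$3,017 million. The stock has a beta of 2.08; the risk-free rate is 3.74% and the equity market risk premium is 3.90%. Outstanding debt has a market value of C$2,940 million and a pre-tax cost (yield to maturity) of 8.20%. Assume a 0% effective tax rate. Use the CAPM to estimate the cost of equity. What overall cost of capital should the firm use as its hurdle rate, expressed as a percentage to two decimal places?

Cost of equity via CAPM: Re = 3.74% + 2.08 × 3.9% = 11.8520%.
Total capital V = 3017 + 2940 = 5957.
Equity: weight = 3017/5957 = 0.5065; cost = 11.852%.
Debt: weight = 2940/5957 = 0.4935; after-tax cost = 8.2% × (1 − 0%) = 8.2000%.
WACC = 0.5065 × 11.8520% + 0.4935 × 8.2000% = 10.0496%.

10.05%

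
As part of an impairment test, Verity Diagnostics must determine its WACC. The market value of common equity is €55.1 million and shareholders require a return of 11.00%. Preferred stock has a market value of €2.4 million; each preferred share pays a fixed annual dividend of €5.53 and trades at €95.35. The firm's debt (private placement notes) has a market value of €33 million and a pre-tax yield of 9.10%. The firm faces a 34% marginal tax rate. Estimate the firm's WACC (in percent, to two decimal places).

Cost of preferred: Rp = 5.53 / 95.35 = 5.7997%.
Total capital V = 55.1 + 2.4 + 33 = 90.5.
Equity: weight = 55.1/90.5 = 0.6088; cost = 11%.
Preferred: weight = 2.4/90.5 = 0.0265; cost = 5.7997%.
Private placement notes: weight = 33/90.5 = 0.3646; after-tax cost = 9.1% × (1 − 34%) = 6.0060%.
WACC = 0.6088 × 11.0000% + 0.0265 × 5.7997% + 0.3646 × 6.0060% = 9.0411%.

9.04%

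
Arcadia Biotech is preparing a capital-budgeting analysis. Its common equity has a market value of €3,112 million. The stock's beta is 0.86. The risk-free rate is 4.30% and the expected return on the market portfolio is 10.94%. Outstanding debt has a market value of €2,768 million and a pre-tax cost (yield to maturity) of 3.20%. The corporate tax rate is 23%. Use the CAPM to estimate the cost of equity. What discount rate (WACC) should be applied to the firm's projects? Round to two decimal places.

6.46%

Market risk premium = 10.94% − 4.3% = 6.64%.
Cost of equity via CAPM: Re = 4.3% + 0.86 × 6.64% = 10.0104%.
Total capital V = 3112 + 2768 = 5880.
Equity: weight = 3112/5880 = 0.5293; cost = 10.0104%.
Debt: weight = 2768/5880 = 0.4707; after-tax cost = 3.2% × (1 − 23%) = 2.4640%.
WACC = 0.5293 × 10.0104% + 0.4707 × 2.4640% = 6.4579%.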